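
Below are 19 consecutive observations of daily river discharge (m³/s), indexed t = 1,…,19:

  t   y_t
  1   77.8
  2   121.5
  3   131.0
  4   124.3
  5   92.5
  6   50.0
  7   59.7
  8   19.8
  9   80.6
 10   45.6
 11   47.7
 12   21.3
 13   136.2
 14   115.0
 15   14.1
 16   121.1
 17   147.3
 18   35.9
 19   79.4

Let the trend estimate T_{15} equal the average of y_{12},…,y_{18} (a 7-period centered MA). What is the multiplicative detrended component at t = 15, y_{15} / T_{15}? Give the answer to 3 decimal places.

0.167

Trend T_15 = (21.3 + 136.2 + 115.0 + 14.1 + 121.1 + 147.3 + 35.9) / 7 = 590.9/7 = 84.41429
Ratio to trend: 14.1 / 84.41429 = 0.167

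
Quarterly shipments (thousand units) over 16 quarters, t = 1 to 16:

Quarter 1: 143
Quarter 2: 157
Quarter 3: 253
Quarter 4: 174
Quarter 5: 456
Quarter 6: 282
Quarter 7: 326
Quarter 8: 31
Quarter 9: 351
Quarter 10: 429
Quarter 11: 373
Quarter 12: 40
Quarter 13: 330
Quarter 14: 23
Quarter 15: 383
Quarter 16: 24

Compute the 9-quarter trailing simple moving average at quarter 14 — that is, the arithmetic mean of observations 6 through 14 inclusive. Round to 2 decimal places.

242.78

Sum of periods 6–14: 282 + 326 + 31 + 351 + 429 + 373 + 40 + 330 + 23 = 2185
Divide by 9: 2185 / 9 = 242.78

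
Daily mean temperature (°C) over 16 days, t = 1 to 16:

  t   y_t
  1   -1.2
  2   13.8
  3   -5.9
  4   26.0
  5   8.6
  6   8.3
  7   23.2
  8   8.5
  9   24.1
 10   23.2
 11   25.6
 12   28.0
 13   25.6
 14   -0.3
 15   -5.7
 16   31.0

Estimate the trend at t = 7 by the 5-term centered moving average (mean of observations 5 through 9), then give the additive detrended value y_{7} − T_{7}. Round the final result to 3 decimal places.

8.660

Trend T_7 = (8.6 + 8.3 + 23.2 + 8.5 + 24.1) / 5 = 72.7/5 = 14.54000
Detrended value: 23.2 − 14.54000 = 8.660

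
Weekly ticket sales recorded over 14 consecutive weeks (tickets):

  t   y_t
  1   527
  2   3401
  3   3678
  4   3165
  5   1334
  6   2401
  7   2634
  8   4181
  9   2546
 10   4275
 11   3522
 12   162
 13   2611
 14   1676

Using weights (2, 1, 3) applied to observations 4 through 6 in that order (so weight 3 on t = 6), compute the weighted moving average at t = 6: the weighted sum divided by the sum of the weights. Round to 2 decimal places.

2477.83

Weighted sum: 2·3165 + 1·1334 + 3·2401 = 6330 + 1334 + 7203 = 14867
Weight total: 2 + 1 + 3 = 6
WMA = 14867 / 6 = 2477.83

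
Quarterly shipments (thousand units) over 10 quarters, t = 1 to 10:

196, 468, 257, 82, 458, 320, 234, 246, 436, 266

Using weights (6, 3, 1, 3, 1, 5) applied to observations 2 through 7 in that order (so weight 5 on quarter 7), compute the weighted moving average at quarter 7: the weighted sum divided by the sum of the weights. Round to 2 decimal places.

Weighted sum: 6·468 + 3·257 + 1·82 + 3·458 + 1·320 + 5·234 = 2808 + 771 + 82 + 1374 + 320 + 1170 = 6525
Weight total: 6 + 3 + 1 + 3 + 1 + 5 = 19
WMA = 6525 / 19 = 343.42

343.42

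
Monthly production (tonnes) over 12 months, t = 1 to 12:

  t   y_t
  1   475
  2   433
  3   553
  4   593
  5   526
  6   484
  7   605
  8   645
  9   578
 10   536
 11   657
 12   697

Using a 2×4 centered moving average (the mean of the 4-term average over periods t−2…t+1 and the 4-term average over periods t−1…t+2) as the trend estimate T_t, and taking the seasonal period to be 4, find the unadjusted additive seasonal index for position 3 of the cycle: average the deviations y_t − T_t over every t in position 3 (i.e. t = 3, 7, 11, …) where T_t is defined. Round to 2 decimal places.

Season position 3 occurs at t = 3, 7 (where T_t is defined).
t=3: T_3 = 519.8750; y_3 − T_3 = 553 − 519.8750 = 33.1250
t=7: T_7 = 571.5000; y_7 − T_7 = 605 − 571.5000 = 33.5000
Mean deviation: (33.1250 + 33.5000) / 2 = 33.31

33.31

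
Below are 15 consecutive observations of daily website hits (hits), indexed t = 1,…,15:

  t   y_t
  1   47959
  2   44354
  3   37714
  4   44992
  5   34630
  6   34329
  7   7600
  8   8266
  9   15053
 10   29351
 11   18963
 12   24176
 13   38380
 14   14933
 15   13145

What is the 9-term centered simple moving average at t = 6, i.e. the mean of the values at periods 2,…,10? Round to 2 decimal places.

28476.56

Sum of periods 2–10: 44354 + 37714 + 44992 + 34630 + 34329 + 7600 + 8266 + 15053 + 29351 = 256289
Divide by 9: 256289 / 9 = 28476.56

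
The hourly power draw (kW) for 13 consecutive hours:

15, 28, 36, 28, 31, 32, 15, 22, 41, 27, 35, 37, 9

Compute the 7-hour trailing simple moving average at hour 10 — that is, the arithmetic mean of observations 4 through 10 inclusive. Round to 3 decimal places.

Sum of periods 4–10: 28 + 31 + 32 + 15 + 22 + 41 + 27 = 196
Divide by 7: 196 / 7 = 28.000

28.000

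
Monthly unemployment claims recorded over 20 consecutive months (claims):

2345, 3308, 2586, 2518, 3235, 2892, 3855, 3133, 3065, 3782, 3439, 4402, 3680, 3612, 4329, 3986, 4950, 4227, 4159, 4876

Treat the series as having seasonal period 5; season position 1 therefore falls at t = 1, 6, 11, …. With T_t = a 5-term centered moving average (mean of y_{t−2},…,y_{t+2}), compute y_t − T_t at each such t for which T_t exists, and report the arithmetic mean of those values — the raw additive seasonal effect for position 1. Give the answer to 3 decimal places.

-234.667

Season position 1 occurs at t = 6, 11, 16 (where T_t is defined).
t=6: T_6 = 3126.60000; y_6 − T_6 = 2892 − 3126.60000 = -234.60000
t=11: T_11 = 3673.60000; y_11 − T_11 = 3439 − 3673.60000 = -234.60000
t=16: T_16 = 4220.80000; y_16 − T_16 = 3986 − 4220.80000 = -234.80000
Mean deviation: (-234.60000 + -234.60000 + -234.80000) / 3 = -234.667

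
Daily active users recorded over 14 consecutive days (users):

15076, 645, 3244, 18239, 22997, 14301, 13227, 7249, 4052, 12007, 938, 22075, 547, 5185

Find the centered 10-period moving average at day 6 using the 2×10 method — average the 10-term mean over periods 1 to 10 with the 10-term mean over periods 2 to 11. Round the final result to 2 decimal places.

10396.80

Sum over 1–10: 15076 + 645 + 3244 + 18239 + 22997 + 14301 + 13227 + 7249 + 4052 + 12007 = 111037
Sum over 2–11: 645 + 3244 + 18239 + 22997 + 14301 + 13227 + 7249 + 4052 + 12007 + 938 = 96899
CMA at t=6 = (111037 + 96899) / (2·10) = 207936 / 20 = 10396.80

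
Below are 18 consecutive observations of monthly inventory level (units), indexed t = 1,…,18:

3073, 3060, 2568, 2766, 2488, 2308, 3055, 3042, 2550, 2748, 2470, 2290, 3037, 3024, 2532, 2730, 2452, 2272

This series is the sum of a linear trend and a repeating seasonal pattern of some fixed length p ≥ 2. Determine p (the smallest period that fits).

First differences y_{t+1} − y_t: -13, -492, 198, -278, -180, 747, -13, -492, 198, -278, -180, 747, -13, -492, …
The difference pattern repeats every 6 terms and not for any smaller step, so p = 6.

6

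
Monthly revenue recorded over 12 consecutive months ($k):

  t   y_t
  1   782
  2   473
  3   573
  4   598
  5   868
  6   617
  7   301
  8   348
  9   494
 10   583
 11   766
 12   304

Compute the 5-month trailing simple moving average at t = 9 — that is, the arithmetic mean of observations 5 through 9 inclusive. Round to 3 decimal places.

Sum of periods 5–9: 868 + 617 + 301 + 348 + 494 = 2628
Divide by 5: 2628 / 5 = 525.600

525.600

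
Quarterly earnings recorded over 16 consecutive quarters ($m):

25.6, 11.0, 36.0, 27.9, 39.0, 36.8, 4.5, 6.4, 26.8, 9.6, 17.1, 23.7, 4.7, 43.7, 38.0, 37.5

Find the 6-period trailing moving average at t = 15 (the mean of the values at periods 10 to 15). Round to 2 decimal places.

22.80

Sum of periods 10–15: 9.6 + 17.1 + 23.7 + 4.7 + 43.7 + 38.0 = 136.8
Divide by 6: 136.8 / 6 = 22.80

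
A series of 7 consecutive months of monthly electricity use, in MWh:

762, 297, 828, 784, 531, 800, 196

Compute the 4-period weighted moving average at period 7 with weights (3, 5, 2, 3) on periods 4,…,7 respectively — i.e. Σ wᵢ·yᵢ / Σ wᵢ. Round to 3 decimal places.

Weighted sum: 3·784 + 5·531 + 2·800 + 3·196 = 2352 + 2655 + 1600 + 588 = 7195
Weight total: 3 + 5 + 2 + 3 = 13
WMA = 7195 / 13 = 553.462

553.462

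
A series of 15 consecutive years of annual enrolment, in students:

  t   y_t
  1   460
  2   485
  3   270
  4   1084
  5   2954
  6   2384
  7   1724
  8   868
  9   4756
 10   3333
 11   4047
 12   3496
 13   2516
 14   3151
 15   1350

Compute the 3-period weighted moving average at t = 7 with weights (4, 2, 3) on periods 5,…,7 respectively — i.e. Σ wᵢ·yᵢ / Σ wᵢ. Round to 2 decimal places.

Weighted sum: 4·2954 + 2·2384 + 3·1724 = 11816 + 4768 + 5172 = 21756
Weight total: 4 + 2 + 3 = 9
WMA = 21756 / 9 = 2417.33

2417.33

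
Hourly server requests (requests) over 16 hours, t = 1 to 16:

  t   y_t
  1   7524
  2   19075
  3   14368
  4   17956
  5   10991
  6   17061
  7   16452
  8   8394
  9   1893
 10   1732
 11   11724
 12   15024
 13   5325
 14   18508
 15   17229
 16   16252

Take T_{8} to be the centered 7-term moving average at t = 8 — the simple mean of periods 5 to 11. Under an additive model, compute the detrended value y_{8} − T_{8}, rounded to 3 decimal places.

Trend T_8 = (10991 + 17061 + 16452 + 8394 + 1893 + 1732 + 11724) / 7 = 68247/7 = 9749.57143
Detrended value: 8394 − 9749.57143 = -1355.571

-1355.571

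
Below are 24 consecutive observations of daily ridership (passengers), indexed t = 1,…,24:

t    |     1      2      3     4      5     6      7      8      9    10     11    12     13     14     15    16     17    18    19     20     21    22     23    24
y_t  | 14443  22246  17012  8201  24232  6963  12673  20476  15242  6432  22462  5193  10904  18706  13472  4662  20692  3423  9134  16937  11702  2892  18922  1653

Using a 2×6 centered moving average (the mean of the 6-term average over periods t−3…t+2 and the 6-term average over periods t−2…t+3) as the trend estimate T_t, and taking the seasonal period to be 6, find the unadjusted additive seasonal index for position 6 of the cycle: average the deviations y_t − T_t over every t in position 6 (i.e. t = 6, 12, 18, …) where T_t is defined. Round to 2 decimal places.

Season position 6 occurs at t = 6, 12, 18 (where T_t is defined).
t=6: T_6 = 14778.6667; y_6 − T_6 = 6963 − 14778.6667 = -7815.6667
t=12: T_12 = 13009.0000; y_12 − T_12 = 5193 − 13009.0000 = -7816.0000
t=18: T_18 = 11239.1667; y_18 − T_18 = 3423 − 11239.1667 = -7816.1667
Mean deviation: (-7815.6667 + -7816.0000 + -7816.1667) / 3 = -7815.94

-7815.94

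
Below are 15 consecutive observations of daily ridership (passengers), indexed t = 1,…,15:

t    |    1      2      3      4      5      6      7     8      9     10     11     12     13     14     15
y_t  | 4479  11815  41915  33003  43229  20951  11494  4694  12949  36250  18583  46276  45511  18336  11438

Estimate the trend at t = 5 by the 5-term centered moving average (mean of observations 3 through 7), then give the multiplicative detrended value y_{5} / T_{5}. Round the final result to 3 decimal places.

Trend T_5 = (41915 + 33003 + 43229 + 20951 + 11494) / 5 = 150592/5 = 30118.40000
Ratio to trend: 43229 / 30118.40000 = 1.435

1.435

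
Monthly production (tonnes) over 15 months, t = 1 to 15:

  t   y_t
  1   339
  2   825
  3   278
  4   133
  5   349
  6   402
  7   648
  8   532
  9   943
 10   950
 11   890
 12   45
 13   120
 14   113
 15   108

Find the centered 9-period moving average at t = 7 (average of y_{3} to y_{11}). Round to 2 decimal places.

569.44

Sum of periods 3–11: 278 + 133 + 349 + 402 + 648 + 532 + 943 + 950 + 890 = 5125
Divide by 9: 5125 / 9 = 569.44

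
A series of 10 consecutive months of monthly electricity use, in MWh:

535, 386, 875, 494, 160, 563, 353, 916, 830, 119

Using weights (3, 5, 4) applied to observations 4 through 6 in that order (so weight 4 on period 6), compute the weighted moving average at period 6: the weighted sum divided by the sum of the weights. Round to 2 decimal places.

Weighted sum: 3·494 + 5·160 + 4·563 = 1482 + 800 + 2252 = 4534
Weight total: 3 + 5 + 4 = 12
WMA = 4534 / 12 = 377.83

377.83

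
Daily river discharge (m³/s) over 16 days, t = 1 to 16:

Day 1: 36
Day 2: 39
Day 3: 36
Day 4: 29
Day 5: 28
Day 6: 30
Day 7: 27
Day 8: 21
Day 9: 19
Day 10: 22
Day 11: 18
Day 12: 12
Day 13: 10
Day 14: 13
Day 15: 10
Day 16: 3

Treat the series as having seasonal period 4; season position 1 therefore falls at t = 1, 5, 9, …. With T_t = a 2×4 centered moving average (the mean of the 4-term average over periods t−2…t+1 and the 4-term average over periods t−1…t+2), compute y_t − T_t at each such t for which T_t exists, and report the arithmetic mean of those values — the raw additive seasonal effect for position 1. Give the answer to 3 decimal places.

Season position 1 occurs at t = 5, 9, 13 (where T_t is defined).
t=5: T_5 = 29.62500; y_5 − T_5 = 28 − 29.62500 = -1.62500
t=9: T_9 = 21.12500; y_9 − T_9 = 19 − 21.12500 = -2.12500
t=13: T_13 = 12.25000; y_13 − T_13 = 10 − 12.25000 = -2.25000
Mean deviation: (-1.62500 + -2.12500 + -2.25000) / 3 = -2.000

-2.000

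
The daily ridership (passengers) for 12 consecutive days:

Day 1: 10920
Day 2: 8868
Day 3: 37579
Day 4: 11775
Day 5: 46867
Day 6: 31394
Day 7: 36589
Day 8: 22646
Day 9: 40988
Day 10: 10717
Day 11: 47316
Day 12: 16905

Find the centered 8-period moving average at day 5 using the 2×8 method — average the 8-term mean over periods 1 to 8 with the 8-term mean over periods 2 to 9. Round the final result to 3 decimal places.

27709.000

Sum over 1–8: 10920 + 8868 + 37579 + 11775 + 46867 + 31394 + 36589 + 22646 = 206638
Sum over 2–9: 8868 + 37579 + 11775 + 46867 + 31394 + 36589 + 22646 + 40988 = 236706
CMA at t=5 = (206638 + 236706) / (2·8) = 443344 / 16 = 27709.000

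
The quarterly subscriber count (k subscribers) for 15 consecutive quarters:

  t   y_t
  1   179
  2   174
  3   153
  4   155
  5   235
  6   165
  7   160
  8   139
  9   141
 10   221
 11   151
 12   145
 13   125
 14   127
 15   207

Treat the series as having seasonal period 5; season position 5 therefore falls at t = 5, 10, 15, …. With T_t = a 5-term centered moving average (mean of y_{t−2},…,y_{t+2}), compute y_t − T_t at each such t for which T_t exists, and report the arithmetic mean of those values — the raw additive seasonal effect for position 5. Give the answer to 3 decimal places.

61.500

Season position 5 occurs at t = 5, 10 (where T_t is defined).
t=5: T_5 = 173.60000; y_5 − T_5 = 235 − 173.60000 = 61.40000
t=10: T_10 = 159.40000; y_10 − T_10 = 221 − 159.40000 = 61.60000
Mean deviation: (61.40000 + 61.60000) / 2 = 61.500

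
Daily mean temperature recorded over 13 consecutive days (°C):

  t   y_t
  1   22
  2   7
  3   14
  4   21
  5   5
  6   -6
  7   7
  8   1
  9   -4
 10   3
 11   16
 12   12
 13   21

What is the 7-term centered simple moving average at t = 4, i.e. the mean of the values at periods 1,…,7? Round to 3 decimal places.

Sum of periods 1–7: 22 + 7 + 14 + 21 + 5 + (-6) + 7 = 70
Divide by 7: 70 / 7 = 10.000

10.000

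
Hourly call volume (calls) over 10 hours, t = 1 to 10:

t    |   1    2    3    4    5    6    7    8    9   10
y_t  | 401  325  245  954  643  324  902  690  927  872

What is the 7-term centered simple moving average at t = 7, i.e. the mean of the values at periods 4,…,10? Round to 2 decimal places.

Sum of periods 4–10: 954 + 643 + 324 + 902 + 690 + 927 + 872 = 5312
Divide by 7: 5312 / 7 = 758.86

758.86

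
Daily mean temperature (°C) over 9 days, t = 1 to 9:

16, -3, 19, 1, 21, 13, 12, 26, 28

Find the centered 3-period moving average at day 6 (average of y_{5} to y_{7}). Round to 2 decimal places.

Sum of periods 5–7: 21 + 13 + 12 = 46
Divide by 3: 46 / 3 = 15.33

15.33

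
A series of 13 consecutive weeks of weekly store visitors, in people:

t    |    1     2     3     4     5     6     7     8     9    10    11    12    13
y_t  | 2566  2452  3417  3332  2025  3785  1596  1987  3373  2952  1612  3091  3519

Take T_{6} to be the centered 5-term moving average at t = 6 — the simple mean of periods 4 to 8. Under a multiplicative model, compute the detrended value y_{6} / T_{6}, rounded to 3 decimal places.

Trend T_6 = (3332 + 2025 + 3785 + 1596 + 1987) / 5 = 12725/5 = 2545.00000
Ratio to trend: 3785 / 2545.00000 = 1.487

1.487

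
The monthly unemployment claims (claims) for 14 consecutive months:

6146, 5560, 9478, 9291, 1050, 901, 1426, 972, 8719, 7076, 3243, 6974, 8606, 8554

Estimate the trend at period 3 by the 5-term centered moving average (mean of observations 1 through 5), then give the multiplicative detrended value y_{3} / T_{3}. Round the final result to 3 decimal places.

1.503

Trend T_3 = (6146 + 5560 + 9478 + 9291 + 1050) / 5 = 31525/5 = 6305.00000
Ratio to trend: 9478 / 6305.00000 = 1.503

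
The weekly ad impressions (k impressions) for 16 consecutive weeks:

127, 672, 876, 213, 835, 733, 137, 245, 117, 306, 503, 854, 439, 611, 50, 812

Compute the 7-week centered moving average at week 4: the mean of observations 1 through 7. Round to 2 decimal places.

Sum of periods 1–7: 127 + 672 + 876 + 213 + 835 + 733 + 137 = 3593
Divide by 7: 3593 / 7 = 513.29

513.29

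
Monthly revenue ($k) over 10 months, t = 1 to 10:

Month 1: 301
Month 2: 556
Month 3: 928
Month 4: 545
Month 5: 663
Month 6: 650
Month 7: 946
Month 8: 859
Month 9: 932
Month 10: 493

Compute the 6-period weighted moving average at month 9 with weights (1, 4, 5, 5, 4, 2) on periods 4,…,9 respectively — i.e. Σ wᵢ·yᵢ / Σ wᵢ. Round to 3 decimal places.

Weighted sum: 1·545 + 4·663 + 5·650 + 5·946 + 4·859 + 2·932 = 545 + 2652 + 3250 + 4730 + 3436 + 1864 = 16477
Weight total: 1 + 4 + 5 + 5 + 4 + 2 = 21
WMA = 16477 / 21 = 784.619

784.619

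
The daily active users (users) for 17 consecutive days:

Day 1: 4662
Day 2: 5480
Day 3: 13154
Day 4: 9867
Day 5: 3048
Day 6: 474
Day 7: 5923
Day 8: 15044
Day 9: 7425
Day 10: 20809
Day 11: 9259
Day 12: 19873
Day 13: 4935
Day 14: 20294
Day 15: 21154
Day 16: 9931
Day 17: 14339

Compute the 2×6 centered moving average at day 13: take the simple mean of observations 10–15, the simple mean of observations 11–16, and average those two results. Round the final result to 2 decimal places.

15147.50

Sum over 10–15: 20809 + 9259 + 19873 + 4935 + 20294 + 21154 = 96324
Sum over 11–16: 9259 + 19873 + 4935 + 20294 + 21154 + 9931 = 85446
CMA at t=13 = (96324 + 85446) / (2·6) = 181770 / 12 = 15147.50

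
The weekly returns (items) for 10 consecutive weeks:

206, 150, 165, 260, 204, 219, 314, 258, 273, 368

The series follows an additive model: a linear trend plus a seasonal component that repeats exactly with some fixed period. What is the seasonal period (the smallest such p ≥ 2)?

3

First differences y_{t+1} − y_t: -56, 15, 95, -56, 15, 95, -56, 15, …
The difference pattern repeats every 3 terms and not for any smaller step, so p = 3.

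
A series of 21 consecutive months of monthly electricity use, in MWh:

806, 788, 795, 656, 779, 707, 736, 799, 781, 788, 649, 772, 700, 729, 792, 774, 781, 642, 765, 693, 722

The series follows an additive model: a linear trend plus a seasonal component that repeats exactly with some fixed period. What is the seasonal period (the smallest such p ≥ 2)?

7

First differences y_{t+1} − y_t: -18, 7, -139, 123, -72, 29, 63, -18, 7, -139, 123, -72, 29, 63, -18, 7, …
The difference pattern repeats every 7 terms and not for any smaller step, so p = 7.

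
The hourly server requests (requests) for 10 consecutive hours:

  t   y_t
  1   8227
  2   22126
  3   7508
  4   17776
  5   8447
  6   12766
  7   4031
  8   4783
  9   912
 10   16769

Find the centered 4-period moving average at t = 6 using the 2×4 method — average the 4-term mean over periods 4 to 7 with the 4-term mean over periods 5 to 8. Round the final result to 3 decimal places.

Sum over 4–7: 17776 + 8447 + 12766 + 4031 = 43020
Sum over 5–8: 8447 + 12766 + 4031 + 4783 = 30027
CMA at t=6 = (43020 + 30027) / (2·4) = 73047 / 8 = 9130.875

9130.875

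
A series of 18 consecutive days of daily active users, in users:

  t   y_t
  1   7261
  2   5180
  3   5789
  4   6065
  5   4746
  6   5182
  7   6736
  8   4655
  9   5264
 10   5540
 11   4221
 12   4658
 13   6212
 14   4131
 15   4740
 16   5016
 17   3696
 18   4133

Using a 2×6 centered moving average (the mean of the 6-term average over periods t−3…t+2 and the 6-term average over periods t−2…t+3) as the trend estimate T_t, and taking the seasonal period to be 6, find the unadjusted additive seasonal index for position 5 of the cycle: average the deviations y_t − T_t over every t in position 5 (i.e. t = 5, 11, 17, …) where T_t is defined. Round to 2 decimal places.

-826.79

Season position 5 occurs at t = 5, 11 (where T_t is defined).
t=5: T_5 = 5572.5833; y_5 − T_5 = 4746 − 5572.5833 = -826.5833
t=11: T_11 = 5048.0000; y_11 − T_11 = 4221 − 5048.0000 = -827.0000
Mean deviation: (-826.5833 + -827.0000) / 2 = -826.79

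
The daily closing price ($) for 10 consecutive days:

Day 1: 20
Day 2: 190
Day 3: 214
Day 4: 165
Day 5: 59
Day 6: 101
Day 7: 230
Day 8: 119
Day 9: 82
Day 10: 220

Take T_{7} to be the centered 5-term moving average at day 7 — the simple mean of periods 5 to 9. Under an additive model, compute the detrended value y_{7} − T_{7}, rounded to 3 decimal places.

111.800

Trend T_7 = (59 + 101 + 230 + 119 + 82) / 5 = 591/5 = 118.20000
Detrended value: 230 − 118.20000 = 111.800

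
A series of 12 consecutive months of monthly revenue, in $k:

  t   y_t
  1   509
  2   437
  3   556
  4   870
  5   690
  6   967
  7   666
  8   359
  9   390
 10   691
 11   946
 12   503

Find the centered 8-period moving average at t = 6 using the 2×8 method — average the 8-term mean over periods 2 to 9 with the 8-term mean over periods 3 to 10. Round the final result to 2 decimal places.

632.75

Sum over 2–9: 437 + 556 + 870 + 690 + 967 + 666 + 359 + 390 = 4935
Sum over 3–10: 556 + 870 + 690 + 967 + 666 + 359 + 390 + 691 = 5189
CMA at t=6 = (4935 + 5189) / (2·8) = 10124 / 16 = 632.75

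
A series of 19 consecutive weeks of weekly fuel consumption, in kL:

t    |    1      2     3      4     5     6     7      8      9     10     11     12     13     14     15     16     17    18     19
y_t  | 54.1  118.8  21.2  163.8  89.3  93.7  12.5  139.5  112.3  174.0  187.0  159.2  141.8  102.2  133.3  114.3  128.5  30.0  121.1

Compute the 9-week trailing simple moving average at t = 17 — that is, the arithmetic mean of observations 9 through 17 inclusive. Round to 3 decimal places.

139.178

Sum of periods 9–17: 112.3 + 174.0 + 187.0 + 159.2 + 141.8 + 102.2 + 133.3 + 114.3 + 128.5 = 1252.6
Divide by 9: 1252.6 / 9 = 139.178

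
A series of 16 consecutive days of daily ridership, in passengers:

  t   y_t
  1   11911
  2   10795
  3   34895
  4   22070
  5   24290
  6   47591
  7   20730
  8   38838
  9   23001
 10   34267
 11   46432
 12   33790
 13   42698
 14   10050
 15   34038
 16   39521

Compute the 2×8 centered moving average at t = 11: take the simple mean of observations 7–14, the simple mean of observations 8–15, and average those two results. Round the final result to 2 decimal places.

32057.50

Sum over 7–14: 20730 + 38838 + 23001 + 34267 + 46432 + 33790 + 42698 + 10050 = 249806
Sum over 8–15: 38838 + 23001 + 34267 + 46432 + 33790 + 42698 + 10050 + 34038 = 263114
CMA at t=11 = (249806 + 263114) / (2·8) = 512920 / 16 = 32057.50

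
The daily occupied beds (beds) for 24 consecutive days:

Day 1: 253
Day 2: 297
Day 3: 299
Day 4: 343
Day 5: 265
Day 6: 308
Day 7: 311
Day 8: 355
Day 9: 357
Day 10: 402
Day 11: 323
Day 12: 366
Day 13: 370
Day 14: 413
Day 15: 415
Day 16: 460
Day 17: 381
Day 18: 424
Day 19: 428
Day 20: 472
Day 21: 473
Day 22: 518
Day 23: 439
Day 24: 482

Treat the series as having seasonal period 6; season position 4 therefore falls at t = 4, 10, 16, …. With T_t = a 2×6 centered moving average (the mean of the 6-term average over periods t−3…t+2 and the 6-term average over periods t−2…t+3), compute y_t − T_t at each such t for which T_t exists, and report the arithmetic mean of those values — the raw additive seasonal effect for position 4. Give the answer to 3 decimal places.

44.472

Season position 4 occurs at t = 4, 10, 16 (where T_t is defined).
t=4: T_4 = 299.00000; y_4 − T_4 = 343 − 299.00000 = 44.00000
t=10: T_10 = 357.25000; y_10 − T_10 = 402 − 357.25000 = 44.75000
t=16: T_16 = 415.33333; y_16 − T_16 = 460 − 415.33333 = 44.66667
Mean deviation: (44.00000 + 44.75000 + 44.66667) / 3 = 44.472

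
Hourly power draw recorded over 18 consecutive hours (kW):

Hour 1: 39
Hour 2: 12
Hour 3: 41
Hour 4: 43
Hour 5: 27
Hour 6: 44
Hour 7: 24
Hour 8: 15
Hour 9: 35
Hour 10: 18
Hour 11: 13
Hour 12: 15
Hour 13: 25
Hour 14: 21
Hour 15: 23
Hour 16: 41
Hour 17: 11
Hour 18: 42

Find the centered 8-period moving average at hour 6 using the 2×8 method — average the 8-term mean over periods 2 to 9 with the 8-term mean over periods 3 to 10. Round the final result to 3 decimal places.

Sum over 2–9: 12 + 41 + 43 + 27 + 44 + 24 + 15 + 35 = 241
Sum over 3–10: 41 + 43 + 27 + 44 + 24 + 15 + 35 + 18 = 247
CMA at t=6 = (241 + 247) / (2·8) = 488 / 16 = 30.500

30.500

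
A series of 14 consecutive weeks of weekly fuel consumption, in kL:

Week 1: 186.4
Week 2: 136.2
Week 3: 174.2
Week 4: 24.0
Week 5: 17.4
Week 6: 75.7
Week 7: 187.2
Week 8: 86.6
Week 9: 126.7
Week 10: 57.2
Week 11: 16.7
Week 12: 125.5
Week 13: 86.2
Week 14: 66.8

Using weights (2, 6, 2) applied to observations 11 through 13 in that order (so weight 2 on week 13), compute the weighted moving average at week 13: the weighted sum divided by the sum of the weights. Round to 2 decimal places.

95.88

Weighted sum: 2·16.7 + 6·125.5 + 2·86.2 = 33.4 + 753.0 + 172.4 = 958.8
Weight total: 2 + 6 + 2 = 10
WMA = 958.8 / 10 = 95.88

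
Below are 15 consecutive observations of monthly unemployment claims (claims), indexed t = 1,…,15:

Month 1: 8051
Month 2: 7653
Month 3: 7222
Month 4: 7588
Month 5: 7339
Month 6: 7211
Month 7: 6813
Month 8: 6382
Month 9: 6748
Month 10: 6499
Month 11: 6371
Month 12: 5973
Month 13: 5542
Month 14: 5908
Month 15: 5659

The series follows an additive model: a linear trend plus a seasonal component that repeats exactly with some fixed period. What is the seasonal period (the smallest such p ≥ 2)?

First differences y_{t+1} − y_t: -398, -431, 366, -249, -128, -398, -431, 366, -249, -128, -398, -431, …
The difference pattern repeats every 5 terms and not for any smaller step, so p = 5.

5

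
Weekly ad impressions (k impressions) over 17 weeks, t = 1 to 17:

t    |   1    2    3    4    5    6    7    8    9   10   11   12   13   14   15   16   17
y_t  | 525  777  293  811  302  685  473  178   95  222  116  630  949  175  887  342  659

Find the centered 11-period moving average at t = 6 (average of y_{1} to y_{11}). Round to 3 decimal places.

Sum of periods 1–11: 525 + 777 + 293 + 811 + 302 + 685 + 473 + 178 + 95 + 222 + 116 = 4477
Divide by 11: 4477 / 11 = 407.000

407.000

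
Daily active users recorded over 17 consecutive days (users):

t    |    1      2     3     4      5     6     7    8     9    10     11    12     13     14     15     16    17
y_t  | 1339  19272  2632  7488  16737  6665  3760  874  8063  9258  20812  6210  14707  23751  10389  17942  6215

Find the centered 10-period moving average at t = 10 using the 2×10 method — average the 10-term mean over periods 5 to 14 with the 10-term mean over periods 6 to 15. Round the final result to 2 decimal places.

10766.30

Sum over 5–14: 16737 + 6665 + 3760 + 874 + 8063 + 9258 + 20812 + 6210 + 14707 + 23751 = 110837
Sum over 6–15: 6665 + 3760 + 874 + 8063 + 9258 + 20812 + 6210 + 14707 + 23751 + 10389 = 104489
CMA at t=10 = (110837 + 104489) / (2·10) = 215326 / 20 = 10766.30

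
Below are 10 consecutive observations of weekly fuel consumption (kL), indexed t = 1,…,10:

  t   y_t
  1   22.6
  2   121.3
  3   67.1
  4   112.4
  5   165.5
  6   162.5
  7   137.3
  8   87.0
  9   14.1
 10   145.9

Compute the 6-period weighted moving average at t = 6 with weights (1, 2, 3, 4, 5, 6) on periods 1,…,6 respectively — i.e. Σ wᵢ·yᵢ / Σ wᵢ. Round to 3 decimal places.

129.457

Weighted sum: 1·22.6 + 2·121.3 + 3·67.1 + 4·112.4 + 5·165.5 + 6·162.5 = 22.6 + 242.6 + 201.3 + 449.6 + 827.5 + 975.0 = 2718.6
Weight total: 1 + 2 + 3 + 4 + 5 + 6 = 21
WMA = 2718.6 / 21 = 129.457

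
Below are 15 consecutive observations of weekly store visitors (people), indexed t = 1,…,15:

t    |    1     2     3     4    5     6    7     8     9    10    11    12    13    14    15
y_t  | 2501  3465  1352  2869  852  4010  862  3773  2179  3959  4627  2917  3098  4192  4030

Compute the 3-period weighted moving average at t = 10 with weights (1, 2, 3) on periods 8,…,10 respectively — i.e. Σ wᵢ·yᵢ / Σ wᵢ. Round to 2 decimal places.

Weighted sum: 1·3773 + 2·2179 + 3·3959 = 3773 + 4358 + 11877 = 20008
Weight total: 1 + 2 + 3 = 6
WMA = 20008 / 6 = 3334.67

3334.67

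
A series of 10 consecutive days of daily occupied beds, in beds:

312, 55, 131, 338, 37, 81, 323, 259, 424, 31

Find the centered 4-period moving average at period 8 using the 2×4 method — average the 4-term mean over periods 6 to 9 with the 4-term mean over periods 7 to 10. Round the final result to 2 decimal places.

265.50

Sum over 6–9: 81 + 323 + 259 + 424 = 1087
Sum over 7–10: 323 + 259 + 424 + 31 = 1037
CMA at t=8 = (1087 + 1037) / (2·4) = 2124 / 8 = 265.50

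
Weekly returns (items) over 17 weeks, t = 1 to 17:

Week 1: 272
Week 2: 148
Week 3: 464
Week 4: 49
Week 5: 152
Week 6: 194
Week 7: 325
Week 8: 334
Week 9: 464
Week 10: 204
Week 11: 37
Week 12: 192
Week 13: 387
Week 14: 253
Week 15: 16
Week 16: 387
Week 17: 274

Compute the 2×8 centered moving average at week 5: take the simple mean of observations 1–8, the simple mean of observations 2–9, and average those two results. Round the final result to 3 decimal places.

254.250

Sum over 1–8: 272 + 148 + 464 + 49 + 152 + 194 + 325 + 334 = 1938
Sum over 2–9: 148 + 464 + 49 + 152 + 194 + 325 + 334 + 464 = 2130
CMA at t=5 = (1938 + 2130) / (2·8) = 4068 / 16 = 254.250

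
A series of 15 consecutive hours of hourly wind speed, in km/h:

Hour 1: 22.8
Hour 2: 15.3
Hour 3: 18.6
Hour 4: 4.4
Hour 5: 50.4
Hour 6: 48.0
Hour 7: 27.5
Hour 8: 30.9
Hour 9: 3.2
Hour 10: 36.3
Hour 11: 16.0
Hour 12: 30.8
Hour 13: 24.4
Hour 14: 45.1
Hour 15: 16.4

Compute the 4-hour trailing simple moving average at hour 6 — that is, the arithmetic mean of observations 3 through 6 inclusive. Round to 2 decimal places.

30.35

Sum of periods 3–6: 18.6 + 4.4 + 50.4 + 48.0 = 121.4
Divide by 4: 121.4 / 4 = 30.35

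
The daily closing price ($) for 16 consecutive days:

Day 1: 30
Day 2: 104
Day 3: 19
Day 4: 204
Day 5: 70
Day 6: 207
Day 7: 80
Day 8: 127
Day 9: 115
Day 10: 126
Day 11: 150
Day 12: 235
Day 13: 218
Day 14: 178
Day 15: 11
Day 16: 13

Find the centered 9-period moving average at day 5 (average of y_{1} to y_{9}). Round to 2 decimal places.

106.22

Sum of periods 1–9: 30 + 104 + 19 + 204 + 70 + 207 + 80 + 127 + 115 = 956
Divide by 9: 956 / 9 = 106.22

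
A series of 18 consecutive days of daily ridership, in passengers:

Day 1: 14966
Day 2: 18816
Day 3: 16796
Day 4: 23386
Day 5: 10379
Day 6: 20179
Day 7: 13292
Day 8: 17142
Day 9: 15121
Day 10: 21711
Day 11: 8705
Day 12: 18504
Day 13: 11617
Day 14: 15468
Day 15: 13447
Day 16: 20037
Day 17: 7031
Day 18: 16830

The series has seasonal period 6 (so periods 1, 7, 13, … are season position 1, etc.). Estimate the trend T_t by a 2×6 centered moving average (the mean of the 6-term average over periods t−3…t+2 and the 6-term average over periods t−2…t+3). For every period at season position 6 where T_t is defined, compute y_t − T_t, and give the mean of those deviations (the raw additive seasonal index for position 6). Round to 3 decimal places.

3456.042

Season position 6 occurs at t = 6, 12 (where T_t is defined).
t=6: T_6 = 16722.75000; y_6 − T_6 = 20179 − 16722.75000 = 3456.25000
t=12: T_12 = 15048.16667; y_12 − T_12 = 18504 − 15048.16667 = 3455.83333
Mean deviation: (3456.25000 + 3455.83333) / 2 = 3456.042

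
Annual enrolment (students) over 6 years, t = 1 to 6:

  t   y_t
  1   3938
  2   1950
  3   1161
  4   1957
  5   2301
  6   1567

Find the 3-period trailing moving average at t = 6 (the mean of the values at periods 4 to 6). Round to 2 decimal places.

Sum of periods 4–6: 1957 + 2301 + 1567 = 5825
Divide by 3: 5825 / 3 = 1941.67

1941.67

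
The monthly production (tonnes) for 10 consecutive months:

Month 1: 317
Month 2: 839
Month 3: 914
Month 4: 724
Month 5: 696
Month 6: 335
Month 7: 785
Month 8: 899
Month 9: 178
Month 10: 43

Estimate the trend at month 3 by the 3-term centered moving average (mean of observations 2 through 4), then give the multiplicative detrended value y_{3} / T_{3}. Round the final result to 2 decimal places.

1.11

Trend T_3 = (839 + 914 + 724) / 3 = 2477/3 = 825.6667
Ratio to trend: 914 / 825.6667 = 1.11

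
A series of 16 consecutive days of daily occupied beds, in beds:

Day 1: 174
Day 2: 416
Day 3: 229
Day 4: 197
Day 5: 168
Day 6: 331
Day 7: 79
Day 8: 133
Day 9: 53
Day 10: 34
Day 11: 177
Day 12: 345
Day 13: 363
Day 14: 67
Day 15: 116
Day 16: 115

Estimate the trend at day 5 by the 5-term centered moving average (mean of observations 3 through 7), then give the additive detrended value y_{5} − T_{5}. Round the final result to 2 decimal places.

-32.80

Trend T_5 = (229 + 197 + 168 + 331 + 79) / 5 = 1004/5 = 200.8000
Detrended value: 168 − 200.8000 = -32.80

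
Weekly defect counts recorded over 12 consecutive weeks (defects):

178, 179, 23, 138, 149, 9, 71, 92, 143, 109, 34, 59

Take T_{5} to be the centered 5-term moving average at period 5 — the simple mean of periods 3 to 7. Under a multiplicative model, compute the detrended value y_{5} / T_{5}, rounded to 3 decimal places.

Trend T_5 = (23 + 138 + 149 + 9 + 71) / 5 = 390/5 = 78.00000
Ratio to trend: 149 / 78.00000 = 1.910

1.910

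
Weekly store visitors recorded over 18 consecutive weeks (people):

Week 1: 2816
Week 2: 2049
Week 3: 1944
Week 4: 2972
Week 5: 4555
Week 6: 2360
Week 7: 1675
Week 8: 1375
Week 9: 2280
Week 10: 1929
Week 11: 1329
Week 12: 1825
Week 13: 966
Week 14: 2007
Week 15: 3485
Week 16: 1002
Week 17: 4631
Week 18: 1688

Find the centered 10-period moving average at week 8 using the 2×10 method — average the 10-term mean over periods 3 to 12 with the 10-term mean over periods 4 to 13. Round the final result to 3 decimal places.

Sum over 3–12: 1944 + 2972 + 4555 + 2360 + 1675 + 1375 + 2280 + 1929 + 1329 + 1825 = 22244
Sum over 4–13: 2972 + 4555 + 2360 + 1675 + 1375 + 2280 + 1929 + 1329 + 1825 + 966 = 21266
CMA at t=8 = (22244 + 21266) / (2·10) = 43510 / 20 = 2175.500

2175.500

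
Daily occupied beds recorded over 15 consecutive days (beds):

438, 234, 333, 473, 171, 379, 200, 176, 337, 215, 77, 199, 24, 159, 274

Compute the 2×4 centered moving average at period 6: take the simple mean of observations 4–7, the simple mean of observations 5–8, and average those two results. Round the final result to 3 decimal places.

Sum over 4–7: 473 + 171 + 379 + 200 = 1223
Sum over 5–8: 171 + 379 + 200 + 176 = 926
CMA at t=6 = (1223 + 926) / (2·4) = 2149 / 8 = 268.625

268.625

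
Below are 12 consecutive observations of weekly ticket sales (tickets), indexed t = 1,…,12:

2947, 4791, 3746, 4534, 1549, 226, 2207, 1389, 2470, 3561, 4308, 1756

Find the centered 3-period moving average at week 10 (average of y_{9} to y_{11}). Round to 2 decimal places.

Sum of periods 9–11: 2470 + 3561 + 4308 = 10339
Divide by 3: 10339 / 3 = 3446.33

3446.33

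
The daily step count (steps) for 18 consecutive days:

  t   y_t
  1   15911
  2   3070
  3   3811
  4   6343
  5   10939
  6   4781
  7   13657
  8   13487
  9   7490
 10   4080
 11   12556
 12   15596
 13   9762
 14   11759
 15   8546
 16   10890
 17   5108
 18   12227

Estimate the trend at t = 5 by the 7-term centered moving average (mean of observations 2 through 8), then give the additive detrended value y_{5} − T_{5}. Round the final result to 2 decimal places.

Trend T_5 = (3070 + 3811 + 6343 + 10939 + 4781 + 13657 + 13487) / 7 = 56088/7 = 8012.5714
Detrended value: 10939 − 8012.5714 = 2926.43

2926.43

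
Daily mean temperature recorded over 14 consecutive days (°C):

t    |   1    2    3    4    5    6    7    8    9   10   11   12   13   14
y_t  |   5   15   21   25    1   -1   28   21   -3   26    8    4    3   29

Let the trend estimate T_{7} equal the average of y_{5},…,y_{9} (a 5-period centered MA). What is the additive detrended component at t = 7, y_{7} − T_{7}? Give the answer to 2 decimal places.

18.80

Trend T_7 = (1 + (-1) + 28 + 21 + (-3)) / 5 = 46/5 = 9.2000
Detrended value: 28 − 9.2000 = 18.80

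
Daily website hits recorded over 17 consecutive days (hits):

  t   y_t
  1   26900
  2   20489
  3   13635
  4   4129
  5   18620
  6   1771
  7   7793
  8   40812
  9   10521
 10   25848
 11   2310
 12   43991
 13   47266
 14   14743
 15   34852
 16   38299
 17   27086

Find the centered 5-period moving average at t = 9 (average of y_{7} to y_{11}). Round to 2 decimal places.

17456.80

Sum of periods 7–11: 7793 + 40812 + 10521 + 25848 + 2310 = 87284
Divide by 5: 87284 / 5 = 17456.80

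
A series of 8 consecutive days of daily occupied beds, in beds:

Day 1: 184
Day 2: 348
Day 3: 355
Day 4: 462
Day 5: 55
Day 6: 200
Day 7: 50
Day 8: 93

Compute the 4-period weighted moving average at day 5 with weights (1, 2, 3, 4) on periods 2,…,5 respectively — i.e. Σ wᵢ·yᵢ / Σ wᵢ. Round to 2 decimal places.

Weighted sum: 1·348 + 2·355 + 3·462 + 4·55 = 348 + 710 + 1386 + 220 = 2664
Weight total: 1 + 2 + 3 + 4 = 10
WMA = 2664 / 10 = 266.40

266.40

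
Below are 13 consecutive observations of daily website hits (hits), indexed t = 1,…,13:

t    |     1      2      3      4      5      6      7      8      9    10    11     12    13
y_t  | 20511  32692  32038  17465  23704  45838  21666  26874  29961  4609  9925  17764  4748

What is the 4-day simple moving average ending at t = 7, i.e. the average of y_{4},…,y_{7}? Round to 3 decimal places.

27168.250

Sum of periods 4–7: 17465 + 23704 + 45838 + 21666 = 108673
Divide by 4: 108673 / 4 = 27168.250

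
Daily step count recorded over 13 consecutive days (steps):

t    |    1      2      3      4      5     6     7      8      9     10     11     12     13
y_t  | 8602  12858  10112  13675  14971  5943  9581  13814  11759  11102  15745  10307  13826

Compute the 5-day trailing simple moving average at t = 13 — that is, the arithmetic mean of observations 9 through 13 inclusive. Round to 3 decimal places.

12547.800

Sum of periods 9–13: 11759 + 11102 + 15745 + 10307 + 13826 = 62739
Divide by 5: 62739 / 5 = 12547.800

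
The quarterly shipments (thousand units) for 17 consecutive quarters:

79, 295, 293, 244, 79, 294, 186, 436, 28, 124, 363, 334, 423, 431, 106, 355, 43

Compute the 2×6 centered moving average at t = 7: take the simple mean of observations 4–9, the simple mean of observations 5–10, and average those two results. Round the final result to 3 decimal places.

201.167

Sum over 4–9: 244 + 79 + 294 + 186 + 436 + 28 = 1267
Sum over 5–10: 79 + 294 + 186 + 436 + 28 + 124 = 1147
CMA at t=7 = (1267 + 1147) / (2·6) = 2414 / 12 = 201.167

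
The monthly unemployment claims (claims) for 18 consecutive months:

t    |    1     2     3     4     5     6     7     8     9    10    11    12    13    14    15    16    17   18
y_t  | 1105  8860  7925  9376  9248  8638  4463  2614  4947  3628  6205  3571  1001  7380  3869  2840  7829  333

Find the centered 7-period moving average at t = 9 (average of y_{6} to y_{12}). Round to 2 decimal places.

4866.57

Sum of periods 6–12: 8638 + 4463 + 2614 + 4947 + 3628 + 6205 + 3571 = 34066
Divide by 7: 34066 / 7 = 4866.57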